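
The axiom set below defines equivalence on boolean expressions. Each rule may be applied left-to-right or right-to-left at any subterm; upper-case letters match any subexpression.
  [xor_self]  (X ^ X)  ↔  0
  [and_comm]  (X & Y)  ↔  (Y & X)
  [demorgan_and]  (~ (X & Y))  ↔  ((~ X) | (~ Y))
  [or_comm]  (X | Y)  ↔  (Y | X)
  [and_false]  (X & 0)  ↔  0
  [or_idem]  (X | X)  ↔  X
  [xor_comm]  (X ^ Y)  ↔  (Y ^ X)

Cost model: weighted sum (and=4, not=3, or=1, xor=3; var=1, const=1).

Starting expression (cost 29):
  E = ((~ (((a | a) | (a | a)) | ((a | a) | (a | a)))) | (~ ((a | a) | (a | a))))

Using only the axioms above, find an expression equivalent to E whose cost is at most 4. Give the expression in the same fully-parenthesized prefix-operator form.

(1) (((a | a) | (a | a)) | ((a | a) | (a | a)))  =[or_idem →]=  ((a | a) | (a | a))    ⊢ ((~ ((a | a) | (a | a))) | (~ ((a | a) | (a | a))))
(2) ((~ ((a | a) | (a | a))) | (~ ((a | a) | (a | a))))  =[or_idem →]=  (~ ((a | a) | (a | a)))
(3) ((a | a) | (a | a))  =[or_idem →]=  (a | a)    ⊢ (~ (a | a))
(4) (a | a)  =[or_idem →]=  a    ⊢ cost 4, within 4

(~ a)   [cost 4]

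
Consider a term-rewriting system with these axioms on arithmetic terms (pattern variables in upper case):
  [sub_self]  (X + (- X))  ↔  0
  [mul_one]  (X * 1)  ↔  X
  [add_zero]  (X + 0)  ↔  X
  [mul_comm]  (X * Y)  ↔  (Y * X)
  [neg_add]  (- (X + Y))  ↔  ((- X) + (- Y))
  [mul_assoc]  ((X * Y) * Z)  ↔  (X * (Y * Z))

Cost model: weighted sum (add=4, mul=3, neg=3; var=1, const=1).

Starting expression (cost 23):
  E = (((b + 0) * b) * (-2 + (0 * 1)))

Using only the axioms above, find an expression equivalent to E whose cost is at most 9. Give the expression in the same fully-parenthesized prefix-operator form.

1. [mul_one →] (0 * 1)  →  0;  E = (((b + 0) * b) * (-2 + 0))
2. [add_zero →] (b + 0)  →  b;  E = ((b * b) * (-2 + 0))
3. [add_zero →] (-2 + 0)  →  -2;  cost 9 ≤ 9, done

((b * b) * -2)   [cost 9]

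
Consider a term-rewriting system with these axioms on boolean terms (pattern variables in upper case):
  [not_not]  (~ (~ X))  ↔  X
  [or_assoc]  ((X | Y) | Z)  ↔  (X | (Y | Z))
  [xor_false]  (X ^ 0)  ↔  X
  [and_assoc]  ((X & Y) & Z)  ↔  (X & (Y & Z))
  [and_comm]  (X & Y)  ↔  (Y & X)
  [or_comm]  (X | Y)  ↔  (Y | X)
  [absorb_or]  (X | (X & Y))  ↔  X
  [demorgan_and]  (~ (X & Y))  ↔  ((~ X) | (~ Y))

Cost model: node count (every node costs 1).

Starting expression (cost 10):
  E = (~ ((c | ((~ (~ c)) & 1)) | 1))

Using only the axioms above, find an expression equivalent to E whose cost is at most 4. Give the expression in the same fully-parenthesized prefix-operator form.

step 1: not_not (→) rewrites (~ (~ c)) into c, now (~ ((c | (c & 1)) | 1))
step 2: absorb_or (→) rewrites (c | (c & 1)) into c, reaching cost 4 (bound 4)

(~ (c | 1))   [cost 4]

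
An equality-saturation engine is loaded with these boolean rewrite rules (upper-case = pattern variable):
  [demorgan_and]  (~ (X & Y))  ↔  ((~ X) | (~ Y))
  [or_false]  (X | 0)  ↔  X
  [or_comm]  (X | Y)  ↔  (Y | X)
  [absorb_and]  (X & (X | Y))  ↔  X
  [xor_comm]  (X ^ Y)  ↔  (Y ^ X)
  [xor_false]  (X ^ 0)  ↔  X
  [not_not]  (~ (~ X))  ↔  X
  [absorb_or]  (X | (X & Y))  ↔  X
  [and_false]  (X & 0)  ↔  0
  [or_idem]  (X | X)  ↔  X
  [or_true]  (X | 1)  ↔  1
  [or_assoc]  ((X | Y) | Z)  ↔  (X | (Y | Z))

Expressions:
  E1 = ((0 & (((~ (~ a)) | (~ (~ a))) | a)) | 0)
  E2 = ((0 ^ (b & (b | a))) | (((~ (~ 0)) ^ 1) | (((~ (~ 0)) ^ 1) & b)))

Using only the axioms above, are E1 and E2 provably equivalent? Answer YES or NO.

NO

The axioms are sound identities: if E1 ↔* E2 then E1 and E2 evaluate identically under any assignment.
Under a=0, b=0: E1 evaluates to 0, E2 to 1. Distinct ⇒ no rewrite sequence connects them.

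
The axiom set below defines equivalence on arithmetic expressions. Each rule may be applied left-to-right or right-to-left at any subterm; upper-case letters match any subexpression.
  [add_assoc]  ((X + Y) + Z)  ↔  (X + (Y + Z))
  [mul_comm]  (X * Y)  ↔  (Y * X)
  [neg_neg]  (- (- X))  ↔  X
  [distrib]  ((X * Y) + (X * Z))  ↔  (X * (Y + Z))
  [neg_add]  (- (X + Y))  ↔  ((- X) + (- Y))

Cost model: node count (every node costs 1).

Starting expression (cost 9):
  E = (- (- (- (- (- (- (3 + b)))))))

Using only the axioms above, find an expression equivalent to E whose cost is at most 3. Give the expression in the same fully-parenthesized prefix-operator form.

(3 + b)   [cost 3]

1. [neg_neg →] (- (- (- (- (- (3 + b))))))  →  (- (- (- (3 + b))));  E = (- (- (- (- (3 + b)))))
2. [neg_neg →] (- (- (3 + b)))  →  (3 + b);  E = (- (- (3 + b)))
3. [neg_neg →] (- (- (3 + b)))  →  (3 + b);  cost 3 ≤ 3, done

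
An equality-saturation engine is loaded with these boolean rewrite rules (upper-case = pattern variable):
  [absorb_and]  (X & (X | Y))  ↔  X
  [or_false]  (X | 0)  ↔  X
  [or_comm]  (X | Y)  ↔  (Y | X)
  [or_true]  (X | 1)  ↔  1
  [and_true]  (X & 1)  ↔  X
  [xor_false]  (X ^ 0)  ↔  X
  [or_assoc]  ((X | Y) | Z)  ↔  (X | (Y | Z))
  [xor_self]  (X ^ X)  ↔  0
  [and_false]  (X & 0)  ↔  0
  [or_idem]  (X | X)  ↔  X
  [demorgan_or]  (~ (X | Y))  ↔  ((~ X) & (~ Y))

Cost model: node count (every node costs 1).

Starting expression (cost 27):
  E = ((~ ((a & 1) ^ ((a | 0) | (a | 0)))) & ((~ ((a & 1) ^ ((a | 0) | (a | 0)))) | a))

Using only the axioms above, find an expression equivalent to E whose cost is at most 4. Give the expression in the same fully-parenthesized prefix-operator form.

step 1: absorb_and (→) rewrites ((~ ((a & 1) ^ ((a | 0) | (a | 0)))) & ((~ ((a & 1) ^ ((a | 0) | (a | 0)))) | a)) into (~ ((a & 1) ^ ((a | 0) | (a | 0))))
step 2: and_true (→) rewrites (a & 1) into a, now (~ (a ^ ((a | 0) | (a | 0))))
step 3: or_idem (→) rewrites ((a | 0) | (a | 0)) into (a | 0), now (~ (a ^ (a | 0)))
step 4: or_false (→) rewrites (a | 0) into a, reaching cost 4 (bound 4)

(~ (a ^ a))   [cost 4]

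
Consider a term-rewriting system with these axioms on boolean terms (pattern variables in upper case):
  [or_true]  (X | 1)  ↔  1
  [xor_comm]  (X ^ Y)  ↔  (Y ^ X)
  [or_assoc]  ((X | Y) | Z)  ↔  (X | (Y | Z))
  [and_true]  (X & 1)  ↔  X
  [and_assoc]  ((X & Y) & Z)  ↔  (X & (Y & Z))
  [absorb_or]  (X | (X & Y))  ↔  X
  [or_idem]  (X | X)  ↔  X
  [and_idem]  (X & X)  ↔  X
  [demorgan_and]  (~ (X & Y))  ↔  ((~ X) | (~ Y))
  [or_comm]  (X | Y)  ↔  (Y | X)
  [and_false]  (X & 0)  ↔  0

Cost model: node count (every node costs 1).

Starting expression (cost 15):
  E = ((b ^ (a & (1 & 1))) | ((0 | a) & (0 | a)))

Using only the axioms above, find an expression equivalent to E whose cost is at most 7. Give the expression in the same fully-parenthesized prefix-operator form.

((b ^ a) | (0 | a))   [cost 7]

1. [and_true →] (1 & 1)  →  1;  E = ((b ^ (a & 1)) | ((0 | a) & (0 | a)))
2. [and_true →] (a & 1)  →  a;  E = ((b ^ a) | ((0 | a) & (0 | a)))
3. [and_idem →] ((0 | a) & (0 | a))  →  (0 | a);  cost 7 ≤ 7, done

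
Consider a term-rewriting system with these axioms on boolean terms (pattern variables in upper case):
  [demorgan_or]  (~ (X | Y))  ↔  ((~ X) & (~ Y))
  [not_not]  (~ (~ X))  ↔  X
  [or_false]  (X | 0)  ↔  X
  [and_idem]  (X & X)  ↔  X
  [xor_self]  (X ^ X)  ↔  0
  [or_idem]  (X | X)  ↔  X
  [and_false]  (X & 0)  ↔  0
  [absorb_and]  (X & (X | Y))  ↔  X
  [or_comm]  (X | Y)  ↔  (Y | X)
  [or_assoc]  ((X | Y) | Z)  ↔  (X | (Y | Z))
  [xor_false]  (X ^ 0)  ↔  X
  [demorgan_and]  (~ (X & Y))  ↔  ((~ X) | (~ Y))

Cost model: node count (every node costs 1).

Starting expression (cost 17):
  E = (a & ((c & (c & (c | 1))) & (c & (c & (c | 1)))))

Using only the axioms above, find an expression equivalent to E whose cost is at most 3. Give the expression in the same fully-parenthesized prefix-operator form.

1. [and_idem →] ((c & (c & (c | 1))) & (c & (c & (c | 1))))  →  (c & (c & (c | 1)));  E = (a & (c & (c & (c | 1))))
2. [absorb_and →] (c & (c | 1))  →  c;  E = (a & (c & c))
3. [and_idem →] (c & c)  →  c;  cost 3 ≤ 3, done

(a & c)   [cost 3]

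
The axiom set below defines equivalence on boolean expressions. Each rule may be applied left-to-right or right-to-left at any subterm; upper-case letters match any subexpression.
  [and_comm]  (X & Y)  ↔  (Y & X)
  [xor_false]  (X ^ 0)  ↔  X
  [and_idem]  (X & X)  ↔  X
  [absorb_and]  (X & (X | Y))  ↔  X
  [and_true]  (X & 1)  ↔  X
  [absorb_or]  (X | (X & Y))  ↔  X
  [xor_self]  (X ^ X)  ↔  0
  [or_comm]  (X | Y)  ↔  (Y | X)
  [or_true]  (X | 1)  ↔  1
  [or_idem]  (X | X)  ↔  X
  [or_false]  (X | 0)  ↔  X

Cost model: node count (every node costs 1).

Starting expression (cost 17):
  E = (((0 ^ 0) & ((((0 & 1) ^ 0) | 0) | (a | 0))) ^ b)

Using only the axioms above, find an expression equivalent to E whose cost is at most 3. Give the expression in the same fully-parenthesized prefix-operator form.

step 1: or_false (→) rewrites (((0 & 1) ^ 0) | 0) into ((0 & 1) ^ 0), now (((0 ^ 0) & (((0 & 1) ^ 0) | (a | 0))) ^ b)
step 2: or_false (→) rewrites (a | 0) into a, now (((0 ^ 0) & (((0 & 1) ^ 0) | a)) ^ b)
step 3: and_true (→) rewrites (0 & 1) into 0, now (((0 ^ 0) & ((0 ^ 0) | a)) ^ b)
step 4: absorb_and (→) rewrites ((0 ^ 0) & ((0 ^ 0) | a)) into (0 ^ 0), now ((0 ^ 0) ^ b)
step 5: xor_self (→) rewrites (0 ^ 0) into 0, reaching cost 3 (bound 3)

(0 ^ b)   [cost 3]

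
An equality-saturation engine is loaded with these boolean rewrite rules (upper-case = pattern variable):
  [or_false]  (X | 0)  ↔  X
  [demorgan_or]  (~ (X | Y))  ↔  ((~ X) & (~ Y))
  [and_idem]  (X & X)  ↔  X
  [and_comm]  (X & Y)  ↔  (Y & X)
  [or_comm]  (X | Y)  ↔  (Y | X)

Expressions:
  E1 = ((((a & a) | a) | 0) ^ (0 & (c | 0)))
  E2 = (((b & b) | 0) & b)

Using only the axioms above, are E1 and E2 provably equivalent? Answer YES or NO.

All listed rules preserve value, hence provable equivalence implies equal values everywhere; look for a separating assignment.
a=0, b=1, c=0 gives E1 ↦ 0, E2 ↦ 1; values differ ⇒ not provably equivalent.

NO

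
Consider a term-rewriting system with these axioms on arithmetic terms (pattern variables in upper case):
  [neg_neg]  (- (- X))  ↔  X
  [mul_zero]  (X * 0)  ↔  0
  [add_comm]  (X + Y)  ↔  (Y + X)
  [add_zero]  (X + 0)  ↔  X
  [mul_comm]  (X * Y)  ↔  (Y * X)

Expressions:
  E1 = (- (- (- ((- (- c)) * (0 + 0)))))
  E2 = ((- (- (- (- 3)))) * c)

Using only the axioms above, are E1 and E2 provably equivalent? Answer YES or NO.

All listed rules preserve value, hence provable equivalence implies equal values everywhere; look for a separating assignment.
c=1 gives E1 ↦ 0, E2 ↦ 3; values differ ⇒ not provably equivalent.

NO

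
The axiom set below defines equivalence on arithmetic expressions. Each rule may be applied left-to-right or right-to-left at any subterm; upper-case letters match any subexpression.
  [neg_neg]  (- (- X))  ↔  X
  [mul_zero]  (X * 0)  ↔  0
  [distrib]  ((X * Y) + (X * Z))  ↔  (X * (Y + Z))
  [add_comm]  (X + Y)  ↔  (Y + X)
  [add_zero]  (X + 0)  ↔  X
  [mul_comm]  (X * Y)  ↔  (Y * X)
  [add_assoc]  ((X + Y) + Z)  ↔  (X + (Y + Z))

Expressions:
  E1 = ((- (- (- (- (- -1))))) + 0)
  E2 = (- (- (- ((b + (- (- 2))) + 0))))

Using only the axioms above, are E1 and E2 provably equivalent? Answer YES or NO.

NO

All listed rules preserve value, hence provable equivalence implies equal values everywhere; look for a separating assignment.
b=0 gives E1 ↦ 1, E2 ↦ -2; values differ ⇒ not provably equivalent.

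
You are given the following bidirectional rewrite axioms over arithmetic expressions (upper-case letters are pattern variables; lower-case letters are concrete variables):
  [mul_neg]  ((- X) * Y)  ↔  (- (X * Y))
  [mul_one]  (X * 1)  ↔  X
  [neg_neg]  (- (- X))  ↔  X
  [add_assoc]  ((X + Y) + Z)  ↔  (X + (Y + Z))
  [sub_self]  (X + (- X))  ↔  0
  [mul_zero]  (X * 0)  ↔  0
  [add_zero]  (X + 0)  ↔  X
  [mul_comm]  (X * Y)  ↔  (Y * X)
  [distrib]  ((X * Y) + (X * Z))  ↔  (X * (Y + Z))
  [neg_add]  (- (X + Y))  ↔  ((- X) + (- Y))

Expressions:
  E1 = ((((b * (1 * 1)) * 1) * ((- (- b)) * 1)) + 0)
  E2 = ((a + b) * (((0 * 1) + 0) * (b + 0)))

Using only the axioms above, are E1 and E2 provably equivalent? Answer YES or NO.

NO

All listed rules preserve value, hence provable equivalence implies equal values everywhere; look for a separating assignment.
a=0, b=1 gives E1 ↦ 1, E2 ↦ 0; values differ ⇒ not provably equivalent.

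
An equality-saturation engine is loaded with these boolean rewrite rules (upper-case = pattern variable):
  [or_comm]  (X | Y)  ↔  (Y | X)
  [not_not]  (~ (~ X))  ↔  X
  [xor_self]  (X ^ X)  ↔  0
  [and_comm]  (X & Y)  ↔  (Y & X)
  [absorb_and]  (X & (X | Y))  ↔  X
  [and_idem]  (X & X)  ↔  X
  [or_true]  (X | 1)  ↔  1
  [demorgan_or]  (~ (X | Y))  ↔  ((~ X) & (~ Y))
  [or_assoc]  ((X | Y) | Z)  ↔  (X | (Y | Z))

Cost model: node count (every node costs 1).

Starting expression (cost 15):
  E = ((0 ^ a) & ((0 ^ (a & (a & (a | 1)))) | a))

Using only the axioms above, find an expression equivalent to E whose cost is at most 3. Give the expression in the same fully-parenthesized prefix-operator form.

(0 ^ a)   [cost 3]

1. [absorb_and →] (a & (a | 1))  →  a;  E = ((0 ^ a) & ((0 ^ (a & a)) | a))
2. [and_idem →] (a & a)  →  a;  E = ((0 ^ a) & ((0 ^ a) | a))
3. [absorb_and →] ((0 ^ a) & ((0 ^ a) | a))  →  (0 ^ a);  cost 3 ≤ 3, done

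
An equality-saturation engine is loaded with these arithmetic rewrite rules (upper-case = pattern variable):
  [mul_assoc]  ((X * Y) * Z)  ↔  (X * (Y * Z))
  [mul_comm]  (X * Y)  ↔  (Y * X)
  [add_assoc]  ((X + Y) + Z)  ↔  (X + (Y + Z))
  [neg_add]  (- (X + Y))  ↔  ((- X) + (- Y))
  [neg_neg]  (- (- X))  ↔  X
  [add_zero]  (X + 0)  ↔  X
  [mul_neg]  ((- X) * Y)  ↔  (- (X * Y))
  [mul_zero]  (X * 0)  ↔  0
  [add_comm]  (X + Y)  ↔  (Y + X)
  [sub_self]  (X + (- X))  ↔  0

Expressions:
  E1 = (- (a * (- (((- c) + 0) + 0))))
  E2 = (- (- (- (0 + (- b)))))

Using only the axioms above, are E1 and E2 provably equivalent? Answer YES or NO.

All listed rules preserve value, hence provable equivalence implies equal values everywhere; look for a separating assignment.
a=0, b=1, c=0 gives E1 ↦ 0, E2 ↦ 1; values differ ⇒ not provably equivalent.

NO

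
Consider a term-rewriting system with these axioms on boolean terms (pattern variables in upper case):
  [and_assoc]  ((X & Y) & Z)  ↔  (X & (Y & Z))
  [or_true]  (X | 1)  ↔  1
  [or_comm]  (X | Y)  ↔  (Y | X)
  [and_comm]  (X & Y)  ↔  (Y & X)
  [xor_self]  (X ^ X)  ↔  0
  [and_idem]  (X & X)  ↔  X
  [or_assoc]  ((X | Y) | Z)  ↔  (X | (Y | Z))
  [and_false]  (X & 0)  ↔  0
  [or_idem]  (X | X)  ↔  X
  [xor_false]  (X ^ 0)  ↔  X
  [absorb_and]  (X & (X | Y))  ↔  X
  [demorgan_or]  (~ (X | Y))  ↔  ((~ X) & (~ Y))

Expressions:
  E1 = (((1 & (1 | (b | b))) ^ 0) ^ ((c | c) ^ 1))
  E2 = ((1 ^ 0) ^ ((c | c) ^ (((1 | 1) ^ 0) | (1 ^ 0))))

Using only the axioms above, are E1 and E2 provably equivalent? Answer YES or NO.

YES

(1) (b | b)  =[or_idem →]=  b    ⊢ (((1 & (1 | b)) ^ 0) ^ ((c | c) ^ 1))
(2) (c | c)  =[or_idem →]=  c    ⊢ (((1 & (1 | b)) ^ 0) ^ (c ^ 1))
(3) (1 & (1 | b))  =[absorb_and →]=  1    ⊢ ((1 ^ 0) ^ (c ^ 1))
(4) c  =[or_idem ←]=  (c | c)    ⊢ ((1 ^ 0) ^ ((c | c) ^ 1))
(5) 1  =[xor_false ←]=  (1 ^ 0)    ⊢ ((1 ^ 0) ^ ((c | c) ^ (1 ^ 0)))
(6) (1 ^ 0)  =[or_idem ←]=  ((1 ^ 0) | (1 ^ 0))    ⊢ ((1 ^ 0) ^ ((c | c) ^ ((1 ^ 0) | (1 ^ 0))))
(7) 1  =[or_idem ←]=  (1 | 1)    ⊢ E2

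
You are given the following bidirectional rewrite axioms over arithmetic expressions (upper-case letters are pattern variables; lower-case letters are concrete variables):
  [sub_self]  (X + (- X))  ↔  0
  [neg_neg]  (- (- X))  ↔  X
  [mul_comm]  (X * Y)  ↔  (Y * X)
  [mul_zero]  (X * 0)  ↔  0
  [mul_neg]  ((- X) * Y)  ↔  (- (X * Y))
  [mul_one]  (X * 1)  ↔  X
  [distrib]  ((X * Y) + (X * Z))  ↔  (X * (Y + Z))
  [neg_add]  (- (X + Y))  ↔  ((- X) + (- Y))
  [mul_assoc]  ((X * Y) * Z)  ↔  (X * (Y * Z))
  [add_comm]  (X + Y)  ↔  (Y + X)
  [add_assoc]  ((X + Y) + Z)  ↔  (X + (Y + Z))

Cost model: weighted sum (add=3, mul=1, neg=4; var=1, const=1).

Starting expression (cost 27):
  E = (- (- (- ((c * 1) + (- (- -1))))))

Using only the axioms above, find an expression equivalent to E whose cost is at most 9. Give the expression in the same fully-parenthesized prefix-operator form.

(- (c + -1))   [cost 9]

1. [mul_one →] (c * 1)  →  c;  E = (- (- (- (c + (- (- -1))))))
2. [neg_neg →] (- (- -1))  →  -1;  E = (- (- (- (c + -1))))
3. [neg_neg →] (- (- (- (c + -1))))  →  (- (c + -1));  cost 9 ≤ 9, done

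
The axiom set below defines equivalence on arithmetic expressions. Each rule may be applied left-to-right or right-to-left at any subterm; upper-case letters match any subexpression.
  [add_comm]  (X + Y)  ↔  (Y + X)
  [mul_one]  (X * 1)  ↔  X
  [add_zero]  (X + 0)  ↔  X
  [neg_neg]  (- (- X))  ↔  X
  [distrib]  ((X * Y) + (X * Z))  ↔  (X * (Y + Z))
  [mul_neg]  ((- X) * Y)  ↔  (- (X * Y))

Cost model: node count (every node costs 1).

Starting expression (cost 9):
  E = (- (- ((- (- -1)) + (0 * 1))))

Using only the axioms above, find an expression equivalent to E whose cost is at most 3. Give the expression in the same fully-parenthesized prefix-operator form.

(- (- -1))   [cost 3]

step 1: mul_one (→) rewrites (0 * 1) into 0, now (- (- ((- (- -1)) + 0)))
step 2: add_zero (→) rewrites ((- (- -1)) + 0) into (- (- -1)), now (- (- (- (- -1))))
step 3: neg_neg (→) rewrites (- (- (- (- -1)))) into (- (- -1)), reaching cost 3 (bound 3)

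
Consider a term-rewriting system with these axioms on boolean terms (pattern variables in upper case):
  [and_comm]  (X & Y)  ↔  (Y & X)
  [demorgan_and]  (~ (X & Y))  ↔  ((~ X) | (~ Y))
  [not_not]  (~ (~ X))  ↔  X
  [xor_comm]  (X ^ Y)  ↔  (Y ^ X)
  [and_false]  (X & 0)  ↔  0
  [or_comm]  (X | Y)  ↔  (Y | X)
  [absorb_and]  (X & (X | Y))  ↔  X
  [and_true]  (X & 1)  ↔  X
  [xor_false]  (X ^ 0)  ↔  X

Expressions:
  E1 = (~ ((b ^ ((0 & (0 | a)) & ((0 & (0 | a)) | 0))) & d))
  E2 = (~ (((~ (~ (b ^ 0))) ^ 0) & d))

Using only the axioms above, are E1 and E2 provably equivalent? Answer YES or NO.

YES

step 1: absorb_and (→) rewrites ((0 & (0 | a)) & ((0 & (0 | a)) | 0)) into (0 & (0 | a)), now (~ ((b ^ (0 & (0 | a))) & d))
step 2: absorb_and (→) rewrites (0 & (0 | a)) into 0, now (~ ((b ^ 0) & d))
step 3: xor_false (→) rewrites (b ^ 0) into b, now (~ (b & d))
step 4: not_not (←) rewrites b into (~ (~ b)), now (~ ((~ (~ b)) & d))
step 5: xor_false (←) rewrites b into (b ^ 0), now (~ ((~ (~ (b ^ 0))) & d))
step 6: xor_false (←) rewrites (~ (~ (b ^ 0))) into ((~ (~ (b ^ 0))) ^ 0), which is E2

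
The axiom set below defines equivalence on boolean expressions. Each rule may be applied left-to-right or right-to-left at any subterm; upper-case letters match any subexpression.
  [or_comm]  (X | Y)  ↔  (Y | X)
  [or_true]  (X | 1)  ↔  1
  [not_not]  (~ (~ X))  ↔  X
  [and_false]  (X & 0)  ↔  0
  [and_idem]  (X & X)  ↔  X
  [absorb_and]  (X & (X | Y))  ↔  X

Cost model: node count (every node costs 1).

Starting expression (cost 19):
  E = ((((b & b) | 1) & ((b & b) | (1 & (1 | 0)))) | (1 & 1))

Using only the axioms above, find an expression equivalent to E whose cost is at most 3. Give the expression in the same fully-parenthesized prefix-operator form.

1. [absorb_and →] (1 & (1 | 0))  →  1;  E = ((((b & b) | 1) & ((b & b) | 1)) | (1 & 1))
2. [and_idem →] (1 & 1)  →  1;  E = ((((b & b) | 1) & ((b & b) | 1)) | 1)
3. [and_idem →] (((b & b) | 1) & ((b & b) | 1))  →  ((b & b) | 1);  E = (((b & b) | 1) | 1)
4. [and_idem →] (b & b)  →  b;  E = ((b | 1) | 1)
5. [or_comm →] ((b | 1) | 1)  →  (1 | (b | 1))
6. [or_true →] (b | 1)  →  1;  cost 3 ≤ 3, done

(1 | 1)   [cost 3]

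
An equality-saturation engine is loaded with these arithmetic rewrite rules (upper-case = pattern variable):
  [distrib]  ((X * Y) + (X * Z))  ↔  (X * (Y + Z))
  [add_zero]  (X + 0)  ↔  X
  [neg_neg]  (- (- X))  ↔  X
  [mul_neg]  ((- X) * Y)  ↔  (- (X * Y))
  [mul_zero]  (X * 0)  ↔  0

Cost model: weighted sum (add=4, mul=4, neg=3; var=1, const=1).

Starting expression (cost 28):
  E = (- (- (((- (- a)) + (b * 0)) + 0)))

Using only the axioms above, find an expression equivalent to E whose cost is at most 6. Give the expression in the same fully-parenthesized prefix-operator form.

step 1: add_zero (→) rewrites (((- (- a)) + (b * 0)) + 0) into ((- (- a)) + (b * 0)), now (- (- ((- (- a)) + (b * 0))))
step 2: neg_neg (→) rewrites (- (- ((- (- a)) + (b * 0)))) into ((- (- a)) + (b * 0))
step 3: mul_zero (→) rewrites (b * 0) into 0, now ((- (- a)) + 0)
step 4: neg_neg (→) rewrites (- (- a)) into a, reaching cost 6 (bound 6)

(a + 0)   [cost 6]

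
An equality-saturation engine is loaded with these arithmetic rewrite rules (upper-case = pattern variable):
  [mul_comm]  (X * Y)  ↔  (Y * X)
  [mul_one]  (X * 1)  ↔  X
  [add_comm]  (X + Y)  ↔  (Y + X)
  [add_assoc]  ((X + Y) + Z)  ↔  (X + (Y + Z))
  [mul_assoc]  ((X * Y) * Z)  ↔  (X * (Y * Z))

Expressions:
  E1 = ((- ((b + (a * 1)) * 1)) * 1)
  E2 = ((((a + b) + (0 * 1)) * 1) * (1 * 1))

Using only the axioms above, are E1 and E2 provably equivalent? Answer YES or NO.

NO

The axioms are sound identities: if E1 ↔* E2 then E1 and E2 evaluate identically under any assignment.
Under a=0, b=1: E1 evaluates to -1, E2 to 1. Distinct ⇒ no rewrite sequence connects them.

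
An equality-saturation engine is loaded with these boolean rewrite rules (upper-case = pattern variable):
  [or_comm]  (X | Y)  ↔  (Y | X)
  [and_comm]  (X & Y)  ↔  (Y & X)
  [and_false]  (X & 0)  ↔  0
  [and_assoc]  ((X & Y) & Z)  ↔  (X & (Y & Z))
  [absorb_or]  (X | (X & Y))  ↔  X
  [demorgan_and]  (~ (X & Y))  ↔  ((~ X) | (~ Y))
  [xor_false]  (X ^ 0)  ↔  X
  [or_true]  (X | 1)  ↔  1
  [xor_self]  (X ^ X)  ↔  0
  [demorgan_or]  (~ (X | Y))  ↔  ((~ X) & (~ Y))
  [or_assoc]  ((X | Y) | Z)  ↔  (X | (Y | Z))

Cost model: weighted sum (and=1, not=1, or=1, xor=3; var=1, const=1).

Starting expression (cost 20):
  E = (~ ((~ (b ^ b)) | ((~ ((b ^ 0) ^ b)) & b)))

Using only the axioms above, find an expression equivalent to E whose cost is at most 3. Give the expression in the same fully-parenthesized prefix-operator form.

step 1: xor_false (→) rewrites (b ^ 0) into b, now (~ ((~ (b ^ b)) | ((~ (b ^ b)) & b)))
step 2: absorb_or (→) rewrites ((~ (b ^ b)) | ((~ (b ^ b)) & b)) into (~ (b ^ b)), now (~ (~ (b ^ b)))
step 3: xor_self (→) rewrites (b ^ b) into 0, reaching cost 3 (bound 3)

(~ (~ 0))   [cost 3]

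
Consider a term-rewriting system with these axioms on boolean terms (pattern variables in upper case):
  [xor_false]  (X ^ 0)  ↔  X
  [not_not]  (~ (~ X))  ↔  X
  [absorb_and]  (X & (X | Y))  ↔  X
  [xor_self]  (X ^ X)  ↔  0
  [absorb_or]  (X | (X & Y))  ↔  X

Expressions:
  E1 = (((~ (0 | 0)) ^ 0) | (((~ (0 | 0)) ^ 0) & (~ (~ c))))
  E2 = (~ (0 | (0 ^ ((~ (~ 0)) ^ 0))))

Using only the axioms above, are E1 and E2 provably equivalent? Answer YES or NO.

1. [not_not →] (~ (~ c))  →  c;  E1 = (((~ (0 | 0)) ^ 0) | (((~ (0 | 0)) ^ 0) & c))
2. [absorb_or →] (((~ (0 | 0)) ^ 0) | (((~ (0 | 0)) ^ 0) & c))  →  ((~ (0 | 0)) ^ 0)
3. [xor_false →] ((~ (0 | 0)) ^ 0)  →  (~ (0 | 0))
4. [xor_self ←] 0  →  (0 ^ 0);  E1 = (~ (0 | (0 ^ 0)))
5. [xor_self ←] 0  →  (0 ^ 0);  E1 = (~ (0 | (0 ^ (0 ^ 0))))
6. [not_not ←] 0  →  (~ (~ 0));  this is E2

YES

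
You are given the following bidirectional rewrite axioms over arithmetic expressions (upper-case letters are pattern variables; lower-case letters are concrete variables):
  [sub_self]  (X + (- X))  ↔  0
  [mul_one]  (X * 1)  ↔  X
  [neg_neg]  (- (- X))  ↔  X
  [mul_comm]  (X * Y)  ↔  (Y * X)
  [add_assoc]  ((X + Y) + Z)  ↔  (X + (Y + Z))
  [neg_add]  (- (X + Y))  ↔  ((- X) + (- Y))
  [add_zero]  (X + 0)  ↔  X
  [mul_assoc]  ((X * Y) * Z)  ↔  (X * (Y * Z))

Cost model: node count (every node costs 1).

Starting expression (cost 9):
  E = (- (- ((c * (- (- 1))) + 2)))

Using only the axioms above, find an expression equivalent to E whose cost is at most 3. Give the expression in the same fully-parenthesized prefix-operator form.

step 1: neg_neg (→) rewrites (- (- 1)) into 1, now (- (- ((c * 1) + 2)))
step 2: mul_one (→) rewrites (c * 1) into c, now (- (- (c + 2)))
step 3: neg_neg (→) rewrites (- (- (c + 2))) into (c + 2), reaching cost 3 (bound 3)

(c + 2)   [cost 3]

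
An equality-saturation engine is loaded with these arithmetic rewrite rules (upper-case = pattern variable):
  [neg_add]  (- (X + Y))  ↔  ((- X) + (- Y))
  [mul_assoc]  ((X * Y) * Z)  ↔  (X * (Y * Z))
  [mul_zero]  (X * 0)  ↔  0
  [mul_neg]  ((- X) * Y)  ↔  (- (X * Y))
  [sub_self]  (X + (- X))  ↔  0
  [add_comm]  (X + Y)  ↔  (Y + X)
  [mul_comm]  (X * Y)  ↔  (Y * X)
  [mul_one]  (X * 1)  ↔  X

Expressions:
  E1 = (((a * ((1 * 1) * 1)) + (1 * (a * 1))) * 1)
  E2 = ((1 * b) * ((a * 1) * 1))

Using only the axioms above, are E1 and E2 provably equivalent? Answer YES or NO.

The axioms are sound identities: if E1 ↔* E2 then E1 and E2 evaluate identically under any assignment.
Under a=1, b=0: E1 evaluates to 2, E2 to 0. Distinct ⇒ no rewrite sequence connects them.

NO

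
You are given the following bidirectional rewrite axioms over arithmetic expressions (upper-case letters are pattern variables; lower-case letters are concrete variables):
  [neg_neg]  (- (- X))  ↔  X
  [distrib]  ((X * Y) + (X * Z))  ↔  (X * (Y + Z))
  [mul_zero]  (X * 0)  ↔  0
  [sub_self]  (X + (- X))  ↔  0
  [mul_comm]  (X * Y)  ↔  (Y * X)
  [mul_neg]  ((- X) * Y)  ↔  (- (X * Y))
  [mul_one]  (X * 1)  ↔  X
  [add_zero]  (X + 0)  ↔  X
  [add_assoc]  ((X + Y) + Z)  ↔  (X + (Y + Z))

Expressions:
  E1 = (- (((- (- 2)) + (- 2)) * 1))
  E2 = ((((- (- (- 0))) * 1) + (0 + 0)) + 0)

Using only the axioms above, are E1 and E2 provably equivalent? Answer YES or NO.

YES

step 1: neg_neg (→) rewrites (- (- 2)) into 2, now (- ((2 + (- 2)) * 1))
step 2: sub_self (→) rewrites (2 + (- 2)) into 0, now (- (0 * 1))
step 3: mul_one (→) rewrites (0 * 1) into 0, now (- 0)
step 4: add_zero (←) rewrites (- 0) into ((- 0) + 0)
step 5: neg_neg (←) rewrites 0 into (- (- 0)), now ((- (- (- 0))) + 0)
step 6: mul_one (←) rewrites (- (- (- 0))) into ((- (- (- 0))) * 1), now (((- (- (- 0))) * 1) + 0)
step 7: add_zero (←) rewrites 0 into (0 + 0), now (((- (- (- 0))) * 1) + (0 + 0))
step 8: add_zero (←) rewrites (((- (- (- 0))) * 1) + (0 + 0)) into ((((- (- (- 0))) * 1) + (0 + 0)) + 0), which is E2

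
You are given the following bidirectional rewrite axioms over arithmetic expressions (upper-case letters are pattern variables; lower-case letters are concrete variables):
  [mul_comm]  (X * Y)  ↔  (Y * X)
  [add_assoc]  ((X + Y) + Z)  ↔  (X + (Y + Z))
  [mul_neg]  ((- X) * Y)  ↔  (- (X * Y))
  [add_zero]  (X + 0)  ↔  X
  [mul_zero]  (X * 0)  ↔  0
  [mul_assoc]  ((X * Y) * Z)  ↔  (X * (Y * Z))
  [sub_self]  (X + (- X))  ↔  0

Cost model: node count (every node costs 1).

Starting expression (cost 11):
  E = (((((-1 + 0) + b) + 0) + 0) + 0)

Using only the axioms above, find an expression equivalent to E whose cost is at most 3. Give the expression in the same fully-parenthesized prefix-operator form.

step 1: add_zero (→) rewrites (((-1 + 0) + b) + 0) into ((-1 + 0) + b), now ((((-1 + 0) + b) + 0) + 0)
step 2: add_zero (→) rewrites (((-1 + 0) + b) + 0) into ((-1 + 0) + b), now (((-1 + 0) + b) + 0)
step 3: add_zero (→) rewrites (-1 + 0) into -1, now ((-1 + b) + 0)
step 4: add_zero (→) rewrites ((-1 + b) + 0) into (-1 + b), reaching cost 3 (bound 3)

(-1 + b)   [cost 3]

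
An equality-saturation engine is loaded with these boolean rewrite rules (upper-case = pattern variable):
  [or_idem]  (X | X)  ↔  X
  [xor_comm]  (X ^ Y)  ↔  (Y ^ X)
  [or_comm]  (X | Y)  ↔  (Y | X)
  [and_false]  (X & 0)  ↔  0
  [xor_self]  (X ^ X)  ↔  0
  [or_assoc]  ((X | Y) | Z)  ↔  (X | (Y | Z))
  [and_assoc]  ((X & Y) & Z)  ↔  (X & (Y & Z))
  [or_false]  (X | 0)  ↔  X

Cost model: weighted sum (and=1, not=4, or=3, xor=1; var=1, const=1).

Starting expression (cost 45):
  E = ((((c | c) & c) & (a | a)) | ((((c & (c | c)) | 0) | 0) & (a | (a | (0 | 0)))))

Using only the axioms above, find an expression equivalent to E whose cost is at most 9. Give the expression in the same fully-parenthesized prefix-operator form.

((c & c) & (a | a))   [cost 9]

step 1: or_false (→) rewrites (((c & (c | c)) | 0) | 0) into ((c & (c | c)) | 0), now ((((c | c) & c) & (a | a)) | (((c & (c | c)) | 0) & (a | (a | (0 | 0)))))
step 2: or_idem (→) rewrites (c | c) into c, now (((c & c) & (a | a)) | (((c & (c | c)) | 0) & (a | (a | (0 | 0)))))
step 3: or_false (→) rewrites ((c & (c | c)) | 0) into (c & (c | c)), now (((c & c) & (a | a)) | ((c & (c | c)) & (a | (a | (0 | 0)))))
step 4: or_idem (→) rewrites (c | c) into c, now (((c & c) & (a | a)) | ((c & c) & (a | (a | (0 | 0)))))
step 5: or_false (→) rewrites (0 | 0) into 0, now (((c & c) & (a | a)) | ((c & c) & (a | (a | 0))))
step 6: or_false (→) rewrites (a | 0) into a, now (((c & c) & (a | a)) | ((c & c) & (a | a)))
step 7: or_idem (→) rewrites (((c & c) & (a | a)) | ((c & c) & (a | a))) into ((c & c) & (a | a)), reaching cost 9 (bound 9)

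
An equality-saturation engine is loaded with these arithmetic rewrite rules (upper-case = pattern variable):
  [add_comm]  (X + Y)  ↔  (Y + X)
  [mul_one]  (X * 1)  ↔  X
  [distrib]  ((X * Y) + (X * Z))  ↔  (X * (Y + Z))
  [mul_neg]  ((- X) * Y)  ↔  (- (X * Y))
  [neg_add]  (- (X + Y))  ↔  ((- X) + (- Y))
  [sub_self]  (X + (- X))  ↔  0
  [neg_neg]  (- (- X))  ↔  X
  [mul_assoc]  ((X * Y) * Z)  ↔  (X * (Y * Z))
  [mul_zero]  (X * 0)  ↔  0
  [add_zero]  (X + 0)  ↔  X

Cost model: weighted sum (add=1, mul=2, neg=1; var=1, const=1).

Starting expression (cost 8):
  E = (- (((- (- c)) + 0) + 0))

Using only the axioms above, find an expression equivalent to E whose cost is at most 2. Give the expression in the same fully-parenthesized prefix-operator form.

step 1: add_zero (→) rewrites (((- (- c)) + 0) + 0) into ((- (- c)) + 0), now (- ((- (- c)) + 0))
step 2: add_zero (→) rewrites ((- (- c)) + 0) into (- (- c)), now (- (- (- c)))
step 3: neg_neg (→) rewrites (- (- (- c))) into (- c), reaching cost 2 (bound 2)

(- c)   [cost 2]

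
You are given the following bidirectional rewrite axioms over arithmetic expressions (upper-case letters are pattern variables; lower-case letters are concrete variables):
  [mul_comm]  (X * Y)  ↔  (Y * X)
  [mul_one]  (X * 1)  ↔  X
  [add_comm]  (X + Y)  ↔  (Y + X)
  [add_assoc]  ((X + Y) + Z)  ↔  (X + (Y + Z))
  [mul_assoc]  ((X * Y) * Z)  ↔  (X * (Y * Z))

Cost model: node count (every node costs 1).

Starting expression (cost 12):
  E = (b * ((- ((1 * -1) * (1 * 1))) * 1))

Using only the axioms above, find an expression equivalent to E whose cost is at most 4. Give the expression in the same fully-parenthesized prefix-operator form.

1. [mul_one →] ((- ((1 * -1) * (1 * 1))) * 1)  →  (- ((1 * -1) * (1 * 1)));  E = (b * (- ((1 * -1) * (1 * 1))))
2. [mul_one →] (1 * 1)  →  1;  E = (b * (- ((1 * -1) * 1)))
3. [mul_comm →] (1 * -1)  →  (-1 * 1);  E = (b * (- ((-1 * 1) * 1)))
4. [mul_one →] (-1 * 1)  →  -1;  E = (b * (- (-1 * 1)))
5. [mul_one →] (-1 * 1)  →  -1;  cost 4 ≤ 4, done

(b * (- -1))   [cost 4]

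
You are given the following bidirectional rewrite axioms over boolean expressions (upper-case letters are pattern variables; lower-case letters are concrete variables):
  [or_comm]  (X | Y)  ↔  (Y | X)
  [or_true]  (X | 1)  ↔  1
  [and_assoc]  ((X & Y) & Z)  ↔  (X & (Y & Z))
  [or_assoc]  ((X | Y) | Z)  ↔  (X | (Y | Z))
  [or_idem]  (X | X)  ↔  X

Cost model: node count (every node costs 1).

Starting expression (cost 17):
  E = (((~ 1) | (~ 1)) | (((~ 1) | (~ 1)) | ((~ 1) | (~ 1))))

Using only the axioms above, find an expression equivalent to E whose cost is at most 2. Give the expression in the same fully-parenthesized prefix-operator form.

(1) (((~ 1) | (~ 1)) | ((~ 1) | (~ 1)))  =[or_idem →]=  ((~ 1) | (~ 1))    ⊢ (((~ 1) | (~ 1)) | ((~ 1) | (~ 1)))
(2) (((~ 1) | (~ 1)) | ((~ 1) | (~ 1)))  =[or_idem →]=  ((~ 1) | (~ 1))
(3) ((~ 1) | (~ 1))  =[or_idem →]=  (~ 1)    ⊢ cost 2, within 2

(~ 1)   [cost 2]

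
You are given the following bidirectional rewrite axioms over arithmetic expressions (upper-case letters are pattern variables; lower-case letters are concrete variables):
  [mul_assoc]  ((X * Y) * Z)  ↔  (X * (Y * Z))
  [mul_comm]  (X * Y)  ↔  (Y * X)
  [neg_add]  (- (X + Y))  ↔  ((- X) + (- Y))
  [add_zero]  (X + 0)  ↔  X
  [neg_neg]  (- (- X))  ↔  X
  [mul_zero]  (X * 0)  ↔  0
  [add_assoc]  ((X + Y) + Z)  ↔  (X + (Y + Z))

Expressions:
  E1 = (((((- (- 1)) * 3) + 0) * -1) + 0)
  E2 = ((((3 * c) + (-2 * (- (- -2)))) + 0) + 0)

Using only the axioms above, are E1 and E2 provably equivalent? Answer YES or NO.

NO

Every axiom is a valid identity, so a rewrite proof would force E1 and E2 to agree under every assignment.
At c=0: E1 = -3 but E2 = 4; they differ, so no derivation exists.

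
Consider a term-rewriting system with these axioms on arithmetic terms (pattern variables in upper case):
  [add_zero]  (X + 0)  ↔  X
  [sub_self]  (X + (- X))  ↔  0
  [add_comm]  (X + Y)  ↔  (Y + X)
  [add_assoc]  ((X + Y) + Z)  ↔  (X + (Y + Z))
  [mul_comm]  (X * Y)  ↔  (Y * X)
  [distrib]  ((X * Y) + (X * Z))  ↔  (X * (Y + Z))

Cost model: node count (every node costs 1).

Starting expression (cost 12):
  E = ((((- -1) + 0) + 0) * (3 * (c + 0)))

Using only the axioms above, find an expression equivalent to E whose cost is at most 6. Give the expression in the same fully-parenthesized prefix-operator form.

(1) ((- -1) + 0)  =[add_zero →]=  (- -1)    ⊢ (((- -1) + 0) * (3 * (c + 0)))
(2) ((- -1) + 0)  =[add_zero →]=  (- -1)    ⊢ ((- -1) * (3 * (c + 0)))
(3) (c + 0)  =[add_zero →]=  c    ⊢ cost 6, within 6

((- -1) * (3 * c))   [cost 6]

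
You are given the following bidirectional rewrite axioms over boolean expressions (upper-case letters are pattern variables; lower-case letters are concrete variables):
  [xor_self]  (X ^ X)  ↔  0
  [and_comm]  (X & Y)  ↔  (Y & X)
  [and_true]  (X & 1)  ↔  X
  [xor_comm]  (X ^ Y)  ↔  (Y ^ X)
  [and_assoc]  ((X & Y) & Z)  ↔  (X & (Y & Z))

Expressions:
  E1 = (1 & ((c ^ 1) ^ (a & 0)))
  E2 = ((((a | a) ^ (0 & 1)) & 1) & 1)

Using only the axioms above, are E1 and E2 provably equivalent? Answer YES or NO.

NO

All listed rules preserve value, hence provable equivalence implies equal values everywhere; look for a separating assignment.
a=0, c=0 gives E1 ↦ 1, E2 ↦ 0; values differ ⇒ not provably equivalent.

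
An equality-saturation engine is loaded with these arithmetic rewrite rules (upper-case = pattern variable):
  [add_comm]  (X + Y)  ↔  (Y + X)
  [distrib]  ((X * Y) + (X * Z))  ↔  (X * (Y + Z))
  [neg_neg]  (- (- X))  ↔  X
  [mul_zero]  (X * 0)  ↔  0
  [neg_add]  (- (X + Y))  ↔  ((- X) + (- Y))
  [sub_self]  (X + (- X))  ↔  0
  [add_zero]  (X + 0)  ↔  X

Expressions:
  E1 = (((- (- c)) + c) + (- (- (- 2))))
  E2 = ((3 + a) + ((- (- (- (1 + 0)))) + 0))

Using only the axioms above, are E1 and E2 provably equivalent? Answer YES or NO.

The axioms are sound identities: if E1 ↔* E2 then E1 and E2 evaluate identically under any assignment.
Under a=0, c=0: E1 evaluates to -2, E2 to 2. Distinct ⇒ no rewrite sequence connects them.

NO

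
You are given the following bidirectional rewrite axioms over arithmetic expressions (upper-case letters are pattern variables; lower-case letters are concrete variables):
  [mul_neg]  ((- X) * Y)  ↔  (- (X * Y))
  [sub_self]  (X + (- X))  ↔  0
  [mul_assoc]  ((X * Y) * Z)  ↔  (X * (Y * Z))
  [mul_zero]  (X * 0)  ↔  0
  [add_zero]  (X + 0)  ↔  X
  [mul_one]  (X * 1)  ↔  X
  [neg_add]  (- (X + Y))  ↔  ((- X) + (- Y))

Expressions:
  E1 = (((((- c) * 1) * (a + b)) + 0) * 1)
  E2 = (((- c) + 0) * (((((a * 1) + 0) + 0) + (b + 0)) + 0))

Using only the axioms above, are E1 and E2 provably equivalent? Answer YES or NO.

step 1: mul_one (→) rewrites ((- c) * 1) into (- c), now ((((- c) * (a + b)) + 0) * 1)
step 2: add_zero (→) rewrites (((- c) * (a + b)) + 0) into ((- c) * (a + b)), now (((- c) * (a + b)) * 1)
step 3: mul_one (→) rewrites (((- c) * (a + b)) * 1) into ((- c) * (a + b))
step 4: add_zero (←) rewrites (a + b) into ((a + b) + 0), now ((- c) * ((a + b) + 0))
step 5: add_zero (←) rewrites a into (a + 0), now ((- c) * (((a + 0) + b) + 0))
step 6: add_zero (←) rewrites b into (b + 0), now ((- c) * (((a + 0) + (b + 0)) + 0))
step 7: mul_one (←) rewrites a into (a * 1), now ((- c) * ((((a * 1) + 0) + (b + 0)) + 0))
step 8: add_zero (←) rewrites (- c) into ((- c) + 0), now (((- c) + 0) * ((((a * 1) + 0) + (b + 0)) + 0))
step 9: add_zero (←) rewrites ((a * 1) + 0) into (((a * 1) + 0) + 0), which is E2

YES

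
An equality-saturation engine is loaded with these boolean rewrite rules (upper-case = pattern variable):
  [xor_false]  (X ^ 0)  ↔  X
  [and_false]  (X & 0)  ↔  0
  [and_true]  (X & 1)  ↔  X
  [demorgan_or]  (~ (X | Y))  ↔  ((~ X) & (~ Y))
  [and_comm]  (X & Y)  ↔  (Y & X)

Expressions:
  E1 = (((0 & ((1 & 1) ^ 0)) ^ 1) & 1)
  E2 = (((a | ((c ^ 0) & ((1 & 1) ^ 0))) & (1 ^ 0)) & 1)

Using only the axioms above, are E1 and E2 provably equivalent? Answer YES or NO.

NO

Every axiom is a valid identity, so a rewrite proof would force E1 and E2 to agree under every assignment.
At a=0, c=0: E1 = 1 but E2 = 0; they differ, so no derivation exists.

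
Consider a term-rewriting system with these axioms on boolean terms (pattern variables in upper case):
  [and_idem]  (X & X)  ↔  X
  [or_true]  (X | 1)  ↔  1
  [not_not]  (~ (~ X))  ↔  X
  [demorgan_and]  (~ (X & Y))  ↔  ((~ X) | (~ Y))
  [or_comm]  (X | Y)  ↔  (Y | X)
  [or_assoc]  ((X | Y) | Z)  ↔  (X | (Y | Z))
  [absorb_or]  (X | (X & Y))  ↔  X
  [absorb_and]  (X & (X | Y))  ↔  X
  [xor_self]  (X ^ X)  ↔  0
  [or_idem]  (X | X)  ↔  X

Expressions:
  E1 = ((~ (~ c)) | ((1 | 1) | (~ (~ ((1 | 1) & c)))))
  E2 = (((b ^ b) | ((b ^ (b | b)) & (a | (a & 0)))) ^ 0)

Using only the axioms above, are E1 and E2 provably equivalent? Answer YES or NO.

NO

All listed rules preserve value, hence provable equivalence implies equal values everywhere; look for a separating assignment.
a=0, b=0, c=0 gives E1 ↦ 1, E2 ↦ 0; values differ ⇒ not provably equivalent.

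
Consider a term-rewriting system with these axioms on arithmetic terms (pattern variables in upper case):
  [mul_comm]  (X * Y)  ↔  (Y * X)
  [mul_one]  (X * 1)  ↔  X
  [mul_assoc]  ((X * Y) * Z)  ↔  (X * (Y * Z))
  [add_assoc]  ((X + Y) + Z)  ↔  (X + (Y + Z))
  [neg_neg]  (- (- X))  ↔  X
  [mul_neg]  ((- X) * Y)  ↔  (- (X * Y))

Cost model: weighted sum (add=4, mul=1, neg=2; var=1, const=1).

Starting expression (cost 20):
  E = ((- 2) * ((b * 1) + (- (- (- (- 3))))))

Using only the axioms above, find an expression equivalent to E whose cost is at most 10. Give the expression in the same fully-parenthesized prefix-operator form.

((- 2) * (b + 3))   [cost 10]

step 1: neg_neg (→) rewrites (- (- 3)) into 3, now ((- 2) * ((b * 1) + (- (- 3))))
step 2: neg_neg (→) rewrites (- (- 3)) into 3, now ((- 2) * ((b * 1) + 3))
step 3: mul_one (→) rewrites (b * 1) into b, reaching cost 10 (bound 10)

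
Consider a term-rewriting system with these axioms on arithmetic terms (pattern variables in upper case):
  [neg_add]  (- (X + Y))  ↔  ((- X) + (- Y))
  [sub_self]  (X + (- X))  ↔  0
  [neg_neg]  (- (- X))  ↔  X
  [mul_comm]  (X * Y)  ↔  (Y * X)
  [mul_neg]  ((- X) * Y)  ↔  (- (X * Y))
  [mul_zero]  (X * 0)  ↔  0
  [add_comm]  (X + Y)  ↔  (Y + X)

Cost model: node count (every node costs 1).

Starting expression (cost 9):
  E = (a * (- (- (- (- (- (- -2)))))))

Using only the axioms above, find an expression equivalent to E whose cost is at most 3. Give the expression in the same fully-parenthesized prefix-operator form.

(a * -2)   [cost 3]

(1) (- (- (- (- (- (- -2))))))  =[neg_neg →]=  (- (- (- (- -2))))    ⊢ (a * (- (- (- (- -2)))))
(2) (- (- (- -2)))  =[neg_neg →]=  (- -2)    ⊢ (a * (- (- -2)))
(3) (- (- -2))  =[neg_neg →]=  -2    ⊢ cost 3, within 3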